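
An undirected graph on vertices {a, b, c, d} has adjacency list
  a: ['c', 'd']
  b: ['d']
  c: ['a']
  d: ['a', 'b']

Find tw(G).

1

A width-1 tree decomposition is:
Bags: B1 = {b, d}  B2 = {a, d}  B3 = {a, c}
Tree: B1–B2, B2–B3
The largest bag has 2 vertices, giving width 1; this decomposition certifies tw(G) ≤ 1. Since G has at least one edge (e.g. b–d), it is not an edgeless graph, so tw(G) ≥ 1. Combining the bounds, tw(G) = 1.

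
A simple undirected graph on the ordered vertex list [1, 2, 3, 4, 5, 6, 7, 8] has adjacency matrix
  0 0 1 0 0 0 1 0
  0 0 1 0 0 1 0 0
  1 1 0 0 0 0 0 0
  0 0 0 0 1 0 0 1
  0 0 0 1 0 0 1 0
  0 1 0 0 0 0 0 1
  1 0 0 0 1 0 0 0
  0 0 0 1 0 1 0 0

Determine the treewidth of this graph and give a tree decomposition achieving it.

Every bag has size at most 3, so the width is 3 − 1 = 2 and tw(G) ≤ 2. Since 5–4–8–6–2–3–1–7–5 is a cycle in G, G is not acyclic. Forests are exactly the graphs of treewidth ≤ 1, so tw(G) ≥ 2. Combining the bounds, tw(G) = 2.

Treewidth 2.
One optimal decomposition is:
Bags: B1 = {4, 5, 8}  B2 = {5, 6, 8}  B3 = {2, 5, 6}  B4 = {2, 3, 5}  B5 = {1, 3, 5}  B6 = {1, 5, 7}
Tree: B1–B2, B2–B3, B3–B4, B4–B5, B5–B6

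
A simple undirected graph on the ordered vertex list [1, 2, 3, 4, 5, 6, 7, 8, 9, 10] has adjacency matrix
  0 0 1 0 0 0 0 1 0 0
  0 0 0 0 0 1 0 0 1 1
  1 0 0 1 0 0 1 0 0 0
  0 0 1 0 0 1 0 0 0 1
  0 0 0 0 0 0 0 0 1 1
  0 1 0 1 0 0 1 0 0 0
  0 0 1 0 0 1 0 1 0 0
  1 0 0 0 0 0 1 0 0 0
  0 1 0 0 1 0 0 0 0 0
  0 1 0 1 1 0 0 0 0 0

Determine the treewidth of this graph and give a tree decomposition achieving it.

Treewidth 2.
One optimal decomposition is:
Bags: B1 = {5, 9, 10}  B2 = {2, 9, 10}  B3 = {2, 4, 10}  B4 = {2, 4, 6}  B5 = {3, 4, 6}  B6 = {3, 6, 7}  B7 = {1, 3, 7}  B8 = {1, 7, 8}
Tree: B1–B2, B2–B3, B3–B4, B4–B5, B5–B6, B6–B7, B7–B8

The largest bag has 3 vertices, giving width 2; this decomposition certifies tw(G) ≤ 2. For the lower bound, G contains the cycle 5–9–2–10–5, so G is not a forest; only forests have treewidth ≤ 1, hence tw(G) ≥ 2. The upper and lower bounds meet at 2, so that is the treewidth.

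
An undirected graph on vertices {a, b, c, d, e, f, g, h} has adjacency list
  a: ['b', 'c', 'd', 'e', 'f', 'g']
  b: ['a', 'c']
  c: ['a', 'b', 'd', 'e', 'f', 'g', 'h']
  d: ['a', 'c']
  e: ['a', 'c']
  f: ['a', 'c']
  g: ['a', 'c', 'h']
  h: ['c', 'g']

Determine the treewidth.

2

A width-2 tree decomposition is:
Bags: B1 = {a, c, g}  B2 = {a, c, e}  B3 = {a, c, d}  B4 = {a, b, c}  B5 = {a, c, f}  B6 = {c, g, h}
Tree: B1–B2, B2–B3, B2–B4, B4–B5, B1–B6
Every bag has size at most 3, so the width is 3 − 1 = 2 and tw(G) ≤ 2. For the lower bound, the 3 vertices {c, g, h} are pairwise adjacent, and any tree decomposition puts a clique entirely inside one bag — forcing width ≥ 2. Therefore the treewidth is 2.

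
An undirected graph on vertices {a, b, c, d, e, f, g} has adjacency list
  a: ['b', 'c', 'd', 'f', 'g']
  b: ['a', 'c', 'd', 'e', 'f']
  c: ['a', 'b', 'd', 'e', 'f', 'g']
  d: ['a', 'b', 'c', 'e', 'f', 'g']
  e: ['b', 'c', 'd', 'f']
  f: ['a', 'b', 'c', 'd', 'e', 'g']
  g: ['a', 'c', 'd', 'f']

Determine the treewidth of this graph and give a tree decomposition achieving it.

Treewidth 4.
Bags: B1 = {a, b, c, d, f}  B2 = {a, c, d, f, g}  B3 = {b, c, d, e, f}
Tree: B1–B2, B1–B3

Every bag has size at most 5, so the width is 5 − 1 = 4 and tw(G) ≤ 4. On the other hand G contains the 5-clique {b, c, d, e, f}. A clique must lie in a single bag of any decomposition, so no decomposition can have width below 4. The upper and lower bounds meet at 4, so that is the treewidth.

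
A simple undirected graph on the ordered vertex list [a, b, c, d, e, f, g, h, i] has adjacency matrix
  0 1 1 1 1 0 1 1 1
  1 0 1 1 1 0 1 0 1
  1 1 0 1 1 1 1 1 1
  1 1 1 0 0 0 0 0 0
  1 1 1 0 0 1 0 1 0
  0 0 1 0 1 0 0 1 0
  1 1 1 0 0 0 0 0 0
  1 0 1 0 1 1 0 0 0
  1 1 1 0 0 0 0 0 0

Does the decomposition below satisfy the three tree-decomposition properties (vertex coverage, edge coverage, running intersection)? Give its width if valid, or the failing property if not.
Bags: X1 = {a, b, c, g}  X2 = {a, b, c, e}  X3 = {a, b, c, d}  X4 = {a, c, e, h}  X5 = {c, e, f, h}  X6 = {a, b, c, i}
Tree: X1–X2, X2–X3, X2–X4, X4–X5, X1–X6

Vertex coverage: the bags together contain {a, b, c, d, e, f, g, h, i}, the full vertex set. Edge coverage: each edge of G has both endpoints in at least one bag. Running intersection: for every vertex, the bags containing it form a connected subtree. All three properties hold, so this is a valid tree decomposition of width max|bag| − 1 = 3, and hence tw(G) ≤ 3.

Yes; width 3.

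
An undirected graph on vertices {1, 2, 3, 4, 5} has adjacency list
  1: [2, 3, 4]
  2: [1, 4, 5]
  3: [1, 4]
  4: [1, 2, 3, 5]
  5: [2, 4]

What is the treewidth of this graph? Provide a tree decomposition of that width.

The largest bag has 3 vertices, giving width 2; this decomposition certifies tw(G) ≤ 2. For the lower bound, the 3 vertices {1, 2, 4} are pairwise adjacent, and any tree decomposition puts a clique entirely inside one bag — forcing width ≥ 2. The upper and lower bounds meet at 2, so that is the treewidth.

Treewidth 2.
One such decomposition:
Bags: B1 = {2, 4, 5}  B2 = {1, 2, 4}  B3 = {1, 3, 4}
Tree: B1–B2, B2–B3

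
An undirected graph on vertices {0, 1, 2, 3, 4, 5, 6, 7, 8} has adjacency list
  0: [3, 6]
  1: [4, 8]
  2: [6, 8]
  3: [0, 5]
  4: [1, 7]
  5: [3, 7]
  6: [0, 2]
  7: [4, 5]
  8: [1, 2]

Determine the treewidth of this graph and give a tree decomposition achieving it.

Every bag has size at most 3, so the width is 3 − 1 = 2 and tw(G) ≤ 2. The edges 5–3–0–6–2–8–1–4–7–5 form a cycle, so G is not a tree and its treewidth is at least 2. Therefore the treewidth is 2.

Treewidth 2.
Bags: B1 = {0, 3, 5}  B2 = {0, 5, 6}  B3 = {2, 5, 6}  B4 = {2, 5, 8}  B5 = {1, 5, 8}  B6 = {1, 4, 5}  B7 = {4, 5, 7}
Tree: B1–B2, B2–B3, B3–B4, B4–B5, B5–B6, B6–B7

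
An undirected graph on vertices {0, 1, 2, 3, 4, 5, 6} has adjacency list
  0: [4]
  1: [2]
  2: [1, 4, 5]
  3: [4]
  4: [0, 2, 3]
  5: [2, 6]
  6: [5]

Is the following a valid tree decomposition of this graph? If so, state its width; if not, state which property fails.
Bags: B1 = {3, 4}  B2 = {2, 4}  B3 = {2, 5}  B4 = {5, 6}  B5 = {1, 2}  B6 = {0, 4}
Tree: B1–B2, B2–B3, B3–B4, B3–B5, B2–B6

Yes; width 1.

Every vertex of G appears in some bag (union = {0, 1, 2, 3, 4, 5, 6}); every edge is covered by a bag; and for each vertex v the set of bags containing v is connected in the bag tree. The decomposition is therefore valid. The largest bag has 2 vertices, so the width is 1.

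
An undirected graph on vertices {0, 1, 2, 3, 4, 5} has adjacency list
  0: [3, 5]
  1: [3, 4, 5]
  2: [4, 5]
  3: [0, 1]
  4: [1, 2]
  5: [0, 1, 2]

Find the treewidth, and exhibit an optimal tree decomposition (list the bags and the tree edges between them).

Treewidth 2.
One such decomposition:
Bags: B1 = {0, 1, 3}  B2 = {0, 1, 5}  B3 = {1, 4, 5}  B4 = {2, 4, 5}
Tree: B1–B2, B2–B3, B3–B4

Each bag holds 3 vertices, so the decomposition has width 2, which upper-bounds the treewidth. The edges 3–0–5–1–3 form a cycle, so G is not a tree and its treewidth is at least 2. Therefore the treewidth is 2.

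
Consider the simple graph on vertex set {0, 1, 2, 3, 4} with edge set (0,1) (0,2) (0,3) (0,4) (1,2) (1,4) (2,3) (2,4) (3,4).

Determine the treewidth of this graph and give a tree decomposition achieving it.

The largest bag has 4 vertices, giving width 3; this decomposition certifies tw(G) ≤ 3. For the lower bound, the 4 vertices {0, 1, 2, 4} are pairwise adjacent, and any tree decomposition puts a clique entirely inside one bag — forcing width ≥ 3. Hence tw(G) = 3 exactly.

Treewidth 3.
One such decomposition:
Bags: B1 = {0, 2, 3, 4}  B2 = {0, 1, 2, 4}
Tree: B1–B2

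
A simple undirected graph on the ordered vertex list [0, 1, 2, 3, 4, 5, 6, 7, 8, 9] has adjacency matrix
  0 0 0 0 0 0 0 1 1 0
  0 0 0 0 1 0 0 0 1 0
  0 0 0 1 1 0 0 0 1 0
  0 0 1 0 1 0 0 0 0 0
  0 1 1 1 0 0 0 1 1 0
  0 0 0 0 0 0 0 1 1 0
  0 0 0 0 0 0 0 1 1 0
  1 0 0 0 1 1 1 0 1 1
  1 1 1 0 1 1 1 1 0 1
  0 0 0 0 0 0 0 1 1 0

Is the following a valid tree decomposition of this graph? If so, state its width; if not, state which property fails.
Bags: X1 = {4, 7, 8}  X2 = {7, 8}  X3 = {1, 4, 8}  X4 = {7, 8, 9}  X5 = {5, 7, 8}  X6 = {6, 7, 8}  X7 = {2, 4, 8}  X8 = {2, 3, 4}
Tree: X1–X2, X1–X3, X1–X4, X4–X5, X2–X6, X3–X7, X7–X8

A tree decomposition must satisfy three properties: every vertex lies in some bag; for every edge, both endpoints lie together in some bag; and for every vertex, the bags containing it form a connected subtree. Here vertex 0 appears in no bag, so the decomposition is invalid.

No — vertex 0 appears in no bag.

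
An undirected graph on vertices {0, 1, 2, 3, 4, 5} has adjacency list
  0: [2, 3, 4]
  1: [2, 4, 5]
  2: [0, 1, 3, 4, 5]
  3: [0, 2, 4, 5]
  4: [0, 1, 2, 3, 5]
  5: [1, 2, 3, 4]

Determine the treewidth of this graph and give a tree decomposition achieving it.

The largest bag has 4 vertices, giving width 3; this decomposition certifies tw(G) ≤ 3. On the other hand G contains the 4-clique {1, 2, 4, 5}. A clique must lie in a single bag of any decomposition, so no decomposition can have width below 3. Combining the bounds, tw(G) = 3.

Treewidth 3.
Bags: B1 = {1, 2, 4, 5}  B2 = {2, 3, 4, 5}  B3 = {0, 2, 3, 4}
Tree: B1–B2, B2–B3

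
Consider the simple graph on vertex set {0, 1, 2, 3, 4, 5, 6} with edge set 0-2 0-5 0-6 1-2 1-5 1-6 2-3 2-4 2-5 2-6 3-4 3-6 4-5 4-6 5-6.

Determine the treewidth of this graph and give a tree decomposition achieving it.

The largest bag has 4 vertices, giving width 3; this decomposition certifies tw(G) ≤ 3. Conversely, {2, 3, 4, 6} is a clique of size 4, and the vertices of any clique must share a bag in every tree decomposition; so some bag has ≥ 4 vertices and tw(G) ≥ 3. Therefore the treewidth is 3.

Treewidth 3.
One optimal decomposition is:
Bags: B1 = {1, 2, 5, 6}  B2 = {2, 4, 5, 6}  B3 = {0, 2, 5, 6}  B4 = {2, 3, 4, 6}
Tree: B1–B2, B1–B3, B2–B4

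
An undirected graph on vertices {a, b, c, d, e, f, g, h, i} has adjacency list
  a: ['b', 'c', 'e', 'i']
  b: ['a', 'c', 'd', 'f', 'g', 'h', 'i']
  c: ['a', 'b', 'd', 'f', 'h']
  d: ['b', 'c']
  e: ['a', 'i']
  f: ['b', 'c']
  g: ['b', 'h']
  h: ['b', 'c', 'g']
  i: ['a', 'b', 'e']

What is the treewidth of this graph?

2

A width-2 tree decomposition is:
Bags: B1 = {b, c, h}  B2 = {b, c, f}  B3 = {a, b, c}  B4 = {b, c, d}  B5 = {a, b, i}  B6 = {a, e, i}  B7 = {b, g, h}
Tree: B1–B2, B1–B3, B1–B4, B3–B5, B5–B6, B1–B7
Each bag holds 3 vertices, so the decomposition has width 2, which upper-bounds the treewidth. Conversely, {a, e, i} is a clique of size 3, and the vertices of any clique must share a bag in every tree decomposition; so some bag has ≥ 3 vertices and tw(G) ≥ 2. Therefore the treewidth is 2.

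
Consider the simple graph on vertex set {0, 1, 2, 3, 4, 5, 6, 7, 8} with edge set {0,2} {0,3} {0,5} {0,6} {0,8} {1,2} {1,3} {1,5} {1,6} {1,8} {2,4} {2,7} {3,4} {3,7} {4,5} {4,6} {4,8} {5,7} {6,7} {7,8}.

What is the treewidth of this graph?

4

A width-4 tree decomposition is:
Bags: B1 = {0, 1, 4, 5, 7}  B2 = {0, 1, 4, 6, 7}  B3 = {0, 1, 4, 7, 8}  B4 = {0, 1, 3, 4, 7}  B5 = {0, 1, 2, 4, 7}
Tree: B1–B2, B2–B3, B3–B4, B4–B5
The largest bag has 5 vertices, giving width 4; this decomposition certifies tw(G) ≤ 4. For the lower bound: the 5 vertex sets {5,7}, {1,6}, {4,8}, {0}, {3} are disjoint, each induces a connected subgraph, and every pair is joined by at least one edge of G. Contracting each set to a single vertex therefore yields K_{5} as a minor, and since treewidth is minor-monotone, tw(G) ≥ tw(K_{5}) = 4. Hence tw(G) = 4 exactly.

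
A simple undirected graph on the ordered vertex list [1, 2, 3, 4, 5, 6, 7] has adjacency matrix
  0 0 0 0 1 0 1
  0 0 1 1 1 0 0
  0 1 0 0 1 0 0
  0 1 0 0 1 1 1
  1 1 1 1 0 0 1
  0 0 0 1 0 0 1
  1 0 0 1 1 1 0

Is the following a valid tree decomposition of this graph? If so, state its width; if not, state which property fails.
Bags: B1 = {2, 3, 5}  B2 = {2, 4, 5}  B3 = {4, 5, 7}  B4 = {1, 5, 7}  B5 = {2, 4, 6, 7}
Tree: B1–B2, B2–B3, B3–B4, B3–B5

A tree decomposition must satisfy three properties: every vertex lies in some bag; for every edge, both endpoints lie together in some bag; and for every vertex, the bags containing it form a connected subtree. Here bags containing vertex 2 are not connected in the tree, so the decomposition is invalid.

No — bags containing vertex 2 are not connected in the tree.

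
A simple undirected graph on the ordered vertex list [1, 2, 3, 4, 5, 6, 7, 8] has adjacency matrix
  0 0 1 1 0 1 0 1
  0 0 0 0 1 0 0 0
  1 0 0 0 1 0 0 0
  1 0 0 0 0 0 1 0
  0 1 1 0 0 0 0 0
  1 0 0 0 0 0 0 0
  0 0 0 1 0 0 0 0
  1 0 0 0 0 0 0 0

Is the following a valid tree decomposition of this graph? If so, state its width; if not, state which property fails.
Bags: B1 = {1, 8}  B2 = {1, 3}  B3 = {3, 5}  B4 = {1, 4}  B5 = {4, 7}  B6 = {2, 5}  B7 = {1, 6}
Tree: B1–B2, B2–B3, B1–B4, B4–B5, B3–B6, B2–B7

Yes; width 1.

Checking the three conditions: (i) the bags cover all of {1, 2, 3, 4, 5, 6, 7, 8}; (ii) for each edge, some bag contains both endpoints; (iii) the bags containing any fixed vertex form a subtree. All hold, so the decomposition is valid with width 2 − 1 = 1.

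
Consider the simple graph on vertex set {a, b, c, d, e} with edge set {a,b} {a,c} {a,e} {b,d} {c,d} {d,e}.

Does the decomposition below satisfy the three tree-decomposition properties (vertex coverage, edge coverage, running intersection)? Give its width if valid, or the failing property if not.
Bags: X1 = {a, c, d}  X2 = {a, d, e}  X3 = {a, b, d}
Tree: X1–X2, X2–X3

Vertex coverage: the bags together contain {a, b, c, d, e}, the full vertex set. Edge coverage: each edge of G has both endpoints in at least one bag. Running intersection: for every vertex, the bags containing it form a connected subtree. All three properties hold, so this is a valid tree decomposition of width max|bag| − 1 = 2, and hence tw(G) ≤ 2.

Yes; width 2.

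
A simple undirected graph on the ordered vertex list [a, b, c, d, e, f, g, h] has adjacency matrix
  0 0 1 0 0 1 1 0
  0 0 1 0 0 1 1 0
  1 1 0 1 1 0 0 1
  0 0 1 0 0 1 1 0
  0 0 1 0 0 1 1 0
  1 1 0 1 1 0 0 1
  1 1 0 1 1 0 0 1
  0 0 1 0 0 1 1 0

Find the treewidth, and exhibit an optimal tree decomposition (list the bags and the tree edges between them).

The largest bag has 4 vertices, giving width 3; this decomposition certifies tw(G) ≤ 3. For the lower bound: the 4 vertex sets {b,f}, {c,d}, {g}, {h} are disjoint, each induces a connected subgraph, and every pair is joined by at least one edge of G. Contracting each set to a single vertex therefore yields K_{4} as a minor, and since treewidth is minor-monotone, tw(G) ≥ tw(K_{4}) = 3. Therefore the treewidth is 3.

Treewidth 3.
One such decomposition:
Bags: B1 = {b, c, f, g}  B2 = {c, d, f, g}  B3 = {c, f, g, h}  B4 = {c, e, f, g}  B5 = {a, c, f, g}
Tree: B1–B2, B2–B3, B3–B4, B4–B5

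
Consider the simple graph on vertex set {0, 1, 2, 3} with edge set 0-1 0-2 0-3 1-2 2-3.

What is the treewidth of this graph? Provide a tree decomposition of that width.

Each bag holds 3 vertices, so the decomposition has width 2, which upper-bounds the treewidth. Conversely, {0, 1, 2} is a clique of size 3, and the vertices of any clique must share a bag in every tree decomposition; so some bag has ≥ 3 vertices and tw(G) ≥ 2. The upper and lower bounds meet at 2, so that is the treewidth.

Treewidth 2.
One such decomposition:
Bags: B1 = {0, 1, 2}  B2 = {0, 2, 3}
Tree: B1–B2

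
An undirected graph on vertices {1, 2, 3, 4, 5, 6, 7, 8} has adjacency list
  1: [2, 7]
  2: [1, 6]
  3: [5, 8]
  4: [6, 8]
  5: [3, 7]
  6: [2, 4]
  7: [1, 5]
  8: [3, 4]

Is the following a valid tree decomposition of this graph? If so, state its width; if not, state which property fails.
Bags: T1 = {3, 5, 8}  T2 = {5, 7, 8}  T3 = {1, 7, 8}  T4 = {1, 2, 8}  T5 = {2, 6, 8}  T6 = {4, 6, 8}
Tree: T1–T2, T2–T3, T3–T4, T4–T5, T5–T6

Vertex coverage: the bags together contain {1, 2, 3, 4, 5, 6, 7, 8}, the full vertex set. Edge coverage: each edge of G has both endpoints in at least one bag. Running intersection: for every vertex, the bags containing it form a connected subtree. All three properties hold, so this is a valid tree decomposition of width max|bag| − 1 = 2, and hence tw(G) ≤ 2.

Yes; width 2.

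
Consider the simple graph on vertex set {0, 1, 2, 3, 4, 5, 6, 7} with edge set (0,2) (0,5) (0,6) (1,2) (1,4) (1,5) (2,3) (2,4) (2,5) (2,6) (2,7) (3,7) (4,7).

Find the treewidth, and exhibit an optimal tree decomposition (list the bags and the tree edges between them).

Each bag holds 3 vertices, so the decomposition has width 2, which upper-bounds the treewidth. For the lower bound, the 3 vertices {0, 2, 5} are pairwise adjacent, and any tree decomposition puts a clique entirely inside one bag — forcing width ≥ 2. The upper and lower bounds meet at 2, so that is the treewidth.

Treewidth 2.
One such decomposition:
Bags: B1 = {1, 2, 5}  B2 = {1, 2, 4}  B3 = {0, 2, 5}  B4 = {2, 4, 7}  B5 = {2, 3, 7}  B6 = {0, 2, 6}
Tree: B1–B2, B1–B3, B2–B4, B4–B5, B3–B6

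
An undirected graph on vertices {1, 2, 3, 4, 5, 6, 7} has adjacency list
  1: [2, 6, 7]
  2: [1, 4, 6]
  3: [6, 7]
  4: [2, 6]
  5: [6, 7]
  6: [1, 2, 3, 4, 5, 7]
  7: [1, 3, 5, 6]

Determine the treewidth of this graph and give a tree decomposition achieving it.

Treewidth 2.
One optimal decomposition is:
Bags: B1 = {1, 6, 7}  B2 = {5, 6, 7}  B3 = {1, 2, 6}  B4 = {2, 4, 6}  B5 = {3, 6, 7}
Tree: B1–B2, B1–B3, B3–B4, B1–B5

Each bag holds 3 vertices, so the decomposition has width 2, which upper-bounds the treewidth. Conversely, {1, 2, 6} is a clique of size 3, and the vertices of any clique must share a bag in every tree decomposition; so some bag has ≥ 3 vertices and tw(G) ≥ 2. The upper and lower bounds meet at 2, so that is the treewidth.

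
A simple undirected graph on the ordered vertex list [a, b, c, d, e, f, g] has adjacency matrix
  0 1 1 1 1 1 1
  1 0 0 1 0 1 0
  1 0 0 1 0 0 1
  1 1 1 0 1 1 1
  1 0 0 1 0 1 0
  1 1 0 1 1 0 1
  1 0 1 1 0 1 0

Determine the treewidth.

A width-3 tree decomposition is:
Bags: B1 = {a, b, d, f}  B2 = {a, d, f, g}  B3 = {a, d, e, f}  B4 = {a, c, d, g}
Tree: B1–B2, B1–B3, B2–B4
The largest bag has 4 vertices, giving width 3; this decomposition certifies tw(G) ≤ 3. On the other hand G contains the 4-clique {a, c, d, g}. A clique must lie in a single bag of any decomposition, so no decomposition can have width below 3. Hence tw(G) = 3 exactly.

3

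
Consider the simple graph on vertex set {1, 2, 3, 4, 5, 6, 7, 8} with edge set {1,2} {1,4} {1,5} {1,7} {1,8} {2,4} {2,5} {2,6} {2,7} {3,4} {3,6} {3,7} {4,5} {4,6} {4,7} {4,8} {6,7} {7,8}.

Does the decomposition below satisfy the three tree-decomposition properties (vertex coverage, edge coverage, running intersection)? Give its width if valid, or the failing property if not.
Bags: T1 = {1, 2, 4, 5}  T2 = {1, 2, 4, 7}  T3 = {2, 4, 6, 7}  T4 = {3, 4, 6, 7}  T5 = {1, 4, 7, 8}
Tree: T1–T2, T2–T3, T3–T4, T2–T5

Yes; width 3.

Vertex coverage: the bags together contain {1, 2, 3, 4, 5, 6, 7, 8}, the full vertex set. Edge coverage: each edge of G has both endpoints in at least one bag. Running intersection: for every vertex, the bags containing it form a connected subtree. All three properties hold, so this is a valid tree decomposition of width max|bag| − 1 = 3, and hence tw(G) ≤ 3.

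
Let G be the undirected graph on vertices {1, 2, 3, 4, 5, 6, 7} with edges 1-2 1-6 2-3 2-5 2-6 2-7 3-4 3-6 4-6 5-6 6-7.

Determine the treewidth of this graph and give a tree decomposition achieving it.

Treewidth 2.
Bags: B1 = {3, 4, 6}  B2 = {2, 3, 6}  B3 = {2, 5, 6}  B4 = {1, 2, 6}  B5 = {2, 6, 7}
Tree: B1–B2, B2–B3, B3–B4, B2–B5

Every bag has size at most 3, so the width is 3 − 1 = 2 and tw(G) ≤ 2. For the lower bound, the 3 vertices {1, 2, 6} are pairwise adjacent, and any tree decomposition puts a clique entirely inside one bag — forcing width ≥ 2. Therefore the treewidth is 2.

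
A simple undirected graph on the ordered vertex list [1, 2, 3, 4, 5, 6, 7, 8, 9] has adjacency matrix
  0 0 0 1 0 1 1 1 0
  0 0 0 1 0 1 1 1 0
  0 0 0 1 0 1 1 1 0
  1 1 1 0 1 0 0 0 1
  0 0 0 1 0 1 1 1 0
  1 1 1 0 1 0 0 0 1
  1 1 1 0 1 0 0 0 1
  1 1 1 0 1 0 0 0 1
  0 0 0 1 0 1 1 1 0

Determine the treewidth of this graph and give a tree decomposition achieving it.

Treewidth 4.
One optimal decomposition is:
Bags: B1 = {3, 4, 6, 7, 8}  B2 = {1, 4, 6, 7, 8}  B3 = {4, 5, 6, 7, 8}  B4 = {2, 4, 6, 7, 8}  B5 = {4, 6, 7, 8, 9}
Tree: B1–B2, B2–B3, B3–B4, B4–B5

Every bag has size at most 5, so the width is 5 − 1 = 4 and tw(G) ≤ 4. For the lower bound: the 5 vertex sets {3,7}, {1,6}, {5,8}, {4}, {2} are disjoint, each induces a connected subgraph, and every pair is joined by at least one edge of G. Contracting each set to a single vertex therefore yields K_{5} as a minor, and since treewidth is minor-monotone, tw(G) ≥ tw(K_{5}) = 4. Combining the bounds, tw(G) = 4.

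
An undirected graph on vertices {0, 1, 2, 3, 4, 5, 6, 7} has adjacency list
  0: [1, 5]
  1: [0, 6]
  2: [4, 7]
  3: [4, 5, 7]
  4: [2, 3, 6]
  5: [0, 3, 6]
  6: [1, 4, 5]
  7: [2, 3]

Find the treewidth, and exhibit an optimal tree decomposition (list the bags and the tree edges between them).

Every bag has size at most 3, so the width is 3 − 1 = 2 and tw(G) ≤ 2. The edges 7–2–4–3–7 form a cycle, so G is not a tree and its treewidth is at least 2. Hence tw(G) = 2 exactly.

Treewidth 2.
Bags: B1 = {2, 3, 7}  B2 = {2, 3, 4}  B3 = {3, 4, 5}  B4 = {4, 5, 6}  B5 = {0, 5, 6}  B6 = {0, 1, 6}
Tree: B1–B2, B2–B3, B3–B4, B4–B5, B5–B6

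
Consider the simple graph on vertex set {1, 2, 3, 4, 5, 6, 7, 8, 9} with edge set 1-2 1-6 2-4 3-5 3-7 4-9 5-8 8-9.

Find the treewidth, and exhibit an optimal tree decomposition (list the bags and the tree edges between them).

The largest bag has 2 vertices, giving width 1; this decomposition certifies tw(G) ≤ 1. G has an edge, so its treewidth is at least 1. Combining the bounds, tw(G) = 1.

Treewidth 1.
Bags: B1 = {1, 6}  B2 = {1, 2}  B3 = {2, 4}  B4 = {4, 9}  B5 = {8, 9}  B6 = {5, 8}  B7 = {3, 5}  B8 = {3, 7}
Tree: B1–B2, B2–B3, B3–B4, B4–B5, B5–B6, B6–B7, B7–B8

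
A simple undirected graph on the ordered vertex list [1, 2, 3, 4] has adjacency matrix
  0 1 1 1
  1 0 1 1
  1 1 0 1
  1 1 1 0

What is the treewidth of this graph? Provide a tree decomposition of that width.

With just one bag of size 4, the width is 4 − 1 = 3, so tw(G) ≤ 3. Conversely, {1, 2, 3, 4} is a clique of size 4, and the vertices of any clique must share a bag in every tree decomposition; so some bag has ≥ 4 vertices and tw(G) ≥ 3. Hence tw(G) = 3 exactly.

Treewidth 3.
One optimal decomposition is:
Bags: B1 = {1, 2, 3, 4}
Tree: (single bag)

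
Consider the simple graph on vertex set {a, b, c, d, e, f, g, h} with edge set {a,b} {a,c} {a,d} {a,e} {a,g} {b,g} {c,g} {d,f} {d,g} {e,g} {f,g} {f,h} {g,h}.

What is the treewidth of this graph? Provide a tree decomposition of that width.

Treewidth 2.
One such decomposition:
Bags: B1 = {a, d, g}  B2 = {a, c, g}  B3 = {d, f, g}  B4 = {a, b, g}  B5 = {f, g, h}  B6 = {a, e, g}
Tree: B1–B2, B1–B3, B2–B4, B3–B5, B1–B6

Each bag holds 3 vertices, so the decomposition has width 2, which upper-bounds the treewidth. For the lower bound, the 3 vertices {a, d, g} are pairwise adjacent, and any tree decomposition puts a clique entirely inside one bag — forcing width ≥ 2. Hence tw(G) = 2 exactly.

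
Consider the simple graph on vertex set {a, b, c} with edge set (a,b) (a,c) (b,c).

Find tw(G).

A width-2 tree decomposition is:
Bags: B1 = {a, b, c}
Tree: (single bag)
With just one bag of size 3, the width is 3 − 1 = 2, so tw(G) ≤ 2. For the lower bound, the 3 vertices {a, b, c} are pairwise adjacent, and any tree decomposition puts a clique entirely inside one bag — forcing width ≥ 2. Combining the bounds, tw(G) = 2.

2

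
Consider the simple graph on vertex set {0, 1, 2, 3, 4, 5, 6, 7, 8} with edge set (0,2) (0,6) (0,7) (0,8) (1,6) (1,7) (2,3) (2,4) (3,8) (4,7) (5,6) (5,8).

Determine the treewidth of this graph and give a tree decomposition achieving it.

Treewidth 3.
Bags: B1 = {1, 5, 6, 7}  B2 = {0, 5, 6, 7}  B3 = {0, 5, 7, 8}  B4 = {0, 4, 7, 8}  B5 = {0, 2, 4, 8}  B6 = {2, 3, 4, 8}
Tree: B1–B2, B2–B3, B3–B4, B4–B5, B5–B6

Each bag holds 4 vertices, so the decomposition has width 3, which upper-bounds the treewidth. For the lower bound: the 4 vertex sets {1,5,6}, {7}, {0}, {2,3,4,8} are disjoint, each induces a connected subgraph, and every pair is joined by at least one edge of G. Contracting each set to a single vertex therefore yields K_{4} as a minor, and since treewidth is minor-monotone, tw(G) ≥ tw(K_{4}) = 3. Combining the bounds, tw(G) = 3.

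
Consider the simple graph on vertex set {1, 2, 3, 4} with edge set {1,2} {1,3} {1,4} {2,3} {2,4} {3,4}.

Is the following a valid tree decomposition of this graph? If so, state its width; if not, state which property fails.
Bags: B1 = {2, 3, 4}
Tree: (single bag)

No — vertex 1 appears in no bag.

A tree decomposition must satisfy three properties: every vertex lies in some bag; for every edge, both endpoints lie together in some bag; and for every vertex, the bags containing it form a connected subtree. Here vertex 1 appears in no bag, so the decomposition is invalid.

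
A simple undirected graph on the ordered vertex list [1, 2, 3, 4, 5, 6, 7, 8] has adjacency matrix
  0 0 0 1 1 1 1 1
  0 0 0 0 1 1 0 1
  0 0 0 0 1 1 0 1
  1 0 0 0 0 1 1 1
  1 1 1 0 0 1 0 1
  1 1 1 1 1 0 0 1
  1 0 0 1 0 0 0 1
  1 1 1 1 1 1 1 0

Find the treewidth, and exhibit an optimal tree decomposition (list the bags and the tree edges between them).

Treewidth 3.
One such decomposition:
Bags: B1 = {2, 5, 6, 8}  B2 = {1, 5, 6, 8}  B3 = {1, 4, 6, 8}  B4 = {3, 5, 6, 8}  B5 = {1, 4, 7, 8}
Tree: B1–B2, B2–B3, B1–B4, B3–B5

Each bag holds 4 vertices, so the decomposition has width 3, which upper-bounds the treewidth. For the lower bound, the 4 vertices {1, 4, 6, 8} are pairwise adjacent, and any tree decomposition puts a clique entirely inside one bag — forcing width ≥ 3. The upper and lower bounds meet at 3, so that is the treewidth.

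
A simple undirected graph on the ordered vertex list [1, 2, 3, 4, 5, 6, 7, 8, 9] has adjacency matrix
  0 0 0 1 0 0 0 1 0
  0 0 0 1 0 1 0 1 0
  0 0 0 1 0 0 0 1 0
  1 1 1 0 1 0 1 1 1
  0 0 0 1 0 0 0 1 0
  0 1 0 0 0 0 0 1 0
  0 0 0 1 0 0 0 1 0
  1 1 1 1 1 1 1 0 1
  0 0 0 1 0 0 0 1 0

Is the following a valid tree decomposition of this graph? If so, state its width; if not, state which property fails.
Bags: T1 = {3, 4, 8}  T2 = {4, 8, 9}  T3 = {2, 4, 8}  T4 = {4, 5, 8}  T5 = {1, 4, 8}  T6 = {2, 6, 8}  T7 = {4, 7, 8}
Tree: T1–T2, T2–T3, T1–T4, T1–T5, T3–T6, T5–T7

Vertex coverage: the bags together contain {1, 2, 3, 4, 5, 6, 7, 8, 9}, the full vertex set. Edge coverage: each edge of G has both endpoints in at least one bag. Running intersection: for every vertex, the bags containing it form a connected subtree. All three properties hold, so this is a valid tree decomposition of width max|bag| − 1 = 2, and hence tw(G) ≤ 2.

Yes; width 2.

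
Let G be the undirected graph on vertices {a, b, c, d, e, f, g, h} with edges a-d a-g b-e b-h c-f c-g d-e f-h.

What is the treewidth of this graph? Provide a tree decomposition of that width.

Every bag has size at most 3, so the width is 3 − 1 = 2 and tw(G) ≤ 2. Since d–a–g–c–f–h–b–e–d is a cycle in G, G is not acyclic. Forests are exactly the graphs of treewidth ≤ 1, so tw(G) ≥ 2. Combining the bounds, tw(G) = 2.

Treewidth 2.
One optimal decomposition is:
Bags: B1 = {a, d, g}  B2 = {c, d, g}  B3 = {c, d, f}  B4 = {d, f, h}  B5 = {b, d, h}  B6 = {b, d, e}
Tree: B1–B2, B2–B3, B3–B4, B4–B5, B5–B6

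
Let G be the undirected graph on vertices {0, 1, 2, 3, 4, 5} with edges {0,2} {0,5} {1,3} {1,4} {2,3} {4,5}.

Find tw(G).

A width-2 tree decomposition is:
Bags: B1 = {0, 4, 5}  B2 = {0, 1, 4}  B3 = {0, 1, 3}  B4 = {0, 2, 3}
Tree: B1–B2, B2–B3, B3–B4
Every bag has size at most 3, so the width is 3 − 1 = 2 and tw(G) ≤ 2. The edges 0–5–4–1–3–2–0 form a cycle, so G is not a tree and its treewidth is at least 2. Therefore the treewidth is 2.

2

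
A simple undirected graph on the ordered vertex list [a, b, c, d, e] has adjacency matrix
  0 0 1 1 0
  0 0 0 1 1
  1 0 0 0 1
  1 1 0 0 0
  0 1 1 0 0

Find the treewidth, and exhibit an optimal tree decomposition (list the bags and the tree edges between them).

Every bag has size at most 3, so the width is 3 − 1 = 2 and tw(G) ≤ 2. For the lower bound, G contains the cycle b–e–c–a–d–b, so G is not a forest; only forests have treewidth ≤ 1, hence tw(G) ≥ 2. The upper and lower bounds meet at 2, so that is the treewidth.

Treewidth 2.
Bags: B1 = {b, c, e}  B2 = {a, b, c}  B3 = {a, b, d}
Tree: B1–B2, B2–B3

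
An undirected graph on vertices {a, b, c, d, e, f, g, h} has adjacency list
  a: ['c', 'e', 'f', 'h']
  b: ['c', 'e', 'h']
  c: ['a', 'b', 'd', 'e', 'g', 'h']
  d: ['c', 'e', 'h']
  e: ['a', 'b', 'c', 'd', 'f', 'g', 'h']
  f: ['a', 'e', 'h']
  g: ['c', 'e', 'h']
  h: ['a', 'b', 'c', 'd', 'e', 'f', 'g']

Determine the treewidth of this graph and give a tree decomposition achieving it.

Treewidth 3.
Bags: B1 = {b, c, e, h}  B2 = {a, c, e, h}  B3 = {a, e, f, h}  B4 = {c, d, e, h}  B5 = {c, e, g, h}
Tree: B1–B2, B2–B3, B1–B4, B2–B5

The largest bag has 4 vertices, giving width 3; this decomposition certifies tw(G) ≤ 3. Conversely, {c, d, e, h} is a clique of size 4, and the vertices of any clique must share a bag in every tree decomposition; so some bag has ≥ 4 vertices and tw(G) ≥ 3. Hence tw(G) = 3 exactly.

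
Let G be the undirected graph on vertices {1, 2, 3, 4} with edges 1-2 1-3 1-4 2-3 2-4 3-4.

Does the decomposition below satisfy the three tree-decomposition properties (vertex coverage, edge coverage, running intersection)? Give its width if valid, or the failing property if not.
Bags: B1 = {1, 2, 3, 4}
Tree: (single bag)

Yes; width 3.

Vertex coverage: the bags together contain {1, 2, 3, 4}, the full vertex set. Edge coverage: each edge of G has both endpoints in at least one bag. Running intersection: for every vertex, the bags containing it form a connected subtree. All three properties hold, so this is a valid tree decomposition of width max|bag| − 1 = 3, and hence tw(G) ≤ 3.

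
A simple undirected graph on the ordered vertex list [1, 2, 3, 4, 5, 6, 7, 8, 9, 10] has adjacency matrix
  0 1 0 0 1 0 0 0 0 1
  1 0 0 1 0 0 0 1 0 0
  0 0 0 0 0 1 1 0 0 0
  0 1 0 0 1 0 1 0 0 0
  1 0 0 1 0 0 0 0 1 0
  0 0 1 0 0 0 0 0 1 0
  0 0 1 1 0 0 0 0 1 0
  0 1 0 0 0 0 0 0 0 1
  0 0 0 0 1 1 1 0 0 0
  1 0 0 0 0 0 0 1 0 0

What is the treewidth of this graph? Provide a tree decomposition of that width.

Treewidth 2.
Bags: B1 = {2, 8, 10}  B2 = {1, 2, 10}  B3 = {1, 2, 4}  B4 = {1, 4, 5}  B5 = {4, 5, 7}  B6 = {5, 7, 9}  B7 = {3, 7, 9}  B8 = {3, 6, 9}
Tree: B1–B2, B2–B3, B3–B4, B4–B5, B5–B6, B6–B7, B7–B8

The largest bag has 3 vertices, giving width 2; this decomposition certifies tw(G) ≤ 2. Since 8–10–1–2–8 is a cycle in G, G is not acyclic. Forests are exactly the graphs of treewidth ≤ 1, so tw(G) ≥ 2. The upper and lower bounds meet at 2, so that is the treewidth.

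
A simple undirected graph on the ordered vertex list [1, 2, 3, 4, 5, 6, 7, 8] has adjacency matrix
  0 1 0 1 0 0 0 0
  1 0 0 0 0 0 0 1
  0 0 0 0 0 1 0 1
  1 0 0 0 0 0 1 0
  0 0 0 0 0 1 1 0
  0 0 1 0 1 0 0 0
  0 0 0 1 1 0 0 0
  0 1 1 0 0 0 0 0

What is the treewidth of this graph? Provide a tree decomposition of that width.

Treewidth 2.
One such decomposition:
Bags: B1 = {1, 4, 7}  B2 = {1, 2, 7}  B3 = {2, 7, 8}  B4 = {3, 7, 8}  B5 = {3, 6, 7}  B6 = {5, 6, 7}
Tree: B1–B2, B2–B3, B3–B4, B4–B5, B5–B6

Every bag has size at most 3, so the width is 3 − 1 = 2 and tw(G) ≤ 2. The edges 7–4–1–2–8–3–6–5–7 form a cycle, so G is not a tree and its treewidth is at least 2. Hence tw(G) = 2 exactly.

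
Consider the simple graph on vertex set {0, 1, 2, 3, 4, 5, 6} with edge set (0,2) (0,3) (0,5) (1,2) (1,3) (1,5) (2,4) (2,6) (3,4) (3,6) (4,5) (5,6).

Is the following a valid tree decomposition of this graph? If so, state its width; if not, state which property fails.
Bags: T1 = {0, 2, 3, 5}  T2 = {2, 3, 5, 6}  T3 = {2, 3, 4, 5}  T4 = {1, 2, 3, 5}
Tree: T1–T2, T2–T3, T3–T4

Yes; width 3.

Every vertex of G appears in some bag (union = {0, 1, 2, 3, 4, 5, 6}); every edge is covered by a bag; and for each vertex v the set of bags containing v is connected in the bag tree. The decomposition is therefore valid. The largest bag has 4 vertices, so the width is 3.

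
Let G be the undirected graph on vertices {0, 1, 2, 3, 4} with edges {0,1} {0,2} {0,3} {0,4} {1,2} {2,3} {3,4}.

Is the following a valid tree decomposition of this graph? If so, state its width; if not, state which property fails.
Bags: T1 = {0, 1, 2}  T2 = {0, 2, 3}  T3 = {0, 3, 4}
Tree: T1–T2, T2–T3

Every vertex of G appears in some bag (union = {0, 1, 2, 3, 4}); every edge is covered by a bag; and for each vertex v the set of bags containing v is connected in the bag tree. The decomposition is therefore valid. The largest bag has 3 vertices, so the width is 2.

Yes; width 2.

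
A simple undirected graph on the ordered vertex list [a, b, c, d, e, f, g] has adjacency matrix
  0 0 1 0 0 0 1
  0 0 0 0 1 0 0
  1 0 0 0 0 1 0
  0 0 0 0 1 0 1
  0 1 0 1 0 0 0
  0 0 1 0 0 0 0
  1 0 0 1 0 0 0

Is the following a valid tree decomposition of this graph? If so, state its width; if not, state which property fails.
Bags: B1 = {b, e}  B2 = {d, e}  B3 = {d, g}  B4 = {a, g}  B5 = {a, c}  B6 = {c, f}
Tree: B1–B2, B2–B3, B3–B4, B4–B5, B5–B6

Every vertex of G appears in some bag (union = {a, b, c, d, e, f, g}); every edge is covered by a bag; and for each vertex v the set of bags containing v is connected in the bag tree. The decomposition is therefore valid. The largest bag has 2 vertices, so the width is 1.

Yes; width 1.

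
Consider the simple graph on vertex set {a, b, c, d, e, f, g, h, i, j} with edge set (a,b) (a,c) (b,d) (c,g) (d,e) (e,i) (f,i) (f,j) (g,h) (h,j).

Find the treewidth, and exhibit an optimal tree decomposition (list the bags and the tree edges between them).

Treewidth 2.
One optimal decomposition is:
Bags: B1 = {b, d, e}  B2 = {b, e, i}  B3 = {b, f, i}  B4 = {b, f, j}  B5 = {b, h, j}  B6 = {b, g, h}  B7 = {b, c, g}  B8 = {a, b, c}
Tree: B1–B2, B2–B3, B3–B4, B4–B5, B5–B6, B6–B7, B7–B8

The largest bag has 3 vertices, giving width 2; this decomposition certifies tw(G) ≤ 2. The edges b–d–e–i–f–j–h–g–c–a–b form a cycle, so G is not a tree and its treewidth is at least 2. Therefore the treewidth is 2.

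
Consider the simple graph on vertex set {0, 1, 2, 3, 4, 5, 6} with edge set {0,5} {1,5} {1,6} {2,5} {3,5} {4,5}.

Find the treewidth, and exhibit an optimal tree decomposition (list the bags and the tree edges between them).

Treewidth 1.
One such decomposition:
Bags: B1 = {2, 5}  B2 = {1, 5}  B3 = {1, 6}  B4 = {3, 5}  B5 = {4, 5}  B6 = {0, 5}
Tree: B1–B2, B2–B3, B1–B4, B1–B5, B4–B6

Each bag holds 2 vertices, so the decomposition has width 1, which upper-bounds the treewidth. G has an edge, so its treewidth is at least 1. Hence tw(G) = 1 exactly.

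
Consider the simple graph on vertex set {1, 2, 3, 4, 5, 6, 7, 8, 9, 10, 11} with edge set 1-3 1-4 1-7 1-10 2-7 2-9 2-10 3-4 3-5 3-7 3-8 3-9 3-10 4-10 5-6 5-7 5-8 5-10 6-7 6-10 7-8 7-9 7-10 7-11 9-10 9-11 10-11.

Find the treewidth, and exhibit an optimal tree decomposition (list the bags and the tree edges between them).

Each bag holds 4 vertices, so the decomposition has width 3, which upper-bounds the treewidth. Conversely, {1, 3, 4, 10} is a clique of size 4, and the vertices of any clique must share a bag in every tree decomposition; so some bag has ≥ 4 vertices and tw(G) ≥ 3. The upper and lower bounds meet at 3, so that is the treewidth.

Treewidth 3.
One optimal decomposition is:
Bags: B1 = {1, 3, 7, 10}  B2 = {3, 5, 7, 10}  B3 = {3, 7, 9, 10}  B4 = {7, 9, 10, 11}  B5 = {5, 6, 7, 10}  B6 = {3, 5, 7, 8}  B7 = {1, 3, 4, 10}  B8 = {2, 7, 9, 10}
Tree: B1–B2, B1–B3, B3–B4, B2–B5, B2–B6, B1–B7, B4–B8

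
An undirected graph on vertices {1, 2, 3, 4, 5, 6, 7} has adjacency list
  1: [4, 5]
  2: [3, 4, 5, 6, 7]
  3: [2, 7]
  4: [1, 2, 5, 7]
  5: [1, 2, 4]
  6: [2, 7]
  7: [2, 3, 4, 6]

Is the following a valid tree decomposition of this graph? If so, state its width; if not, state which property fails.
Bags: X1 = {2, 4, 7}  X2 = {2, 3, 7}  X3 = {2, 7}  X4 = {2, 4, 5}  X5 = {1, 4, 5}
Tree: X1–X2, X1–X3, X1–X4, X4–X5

A tree decomposition must satisfy three properties: every vertex lies in some bag; for every edge, both endpoints lie together in some bag; and for every vertex, the bags containing it form a connected subtree. Here vertex 6 appears in no bag, so the decomposition is invalid.

No — vertex 6 appears in no bag.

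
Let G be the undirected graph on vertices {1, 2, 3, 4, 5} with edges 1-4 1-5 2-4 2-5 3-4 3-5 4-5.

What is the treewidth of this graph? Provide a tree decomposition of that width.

Treewidth 2.
One optimal decomposition is:
Bags: B1 = {2, 4, 5}  B2 = {1, 4, 5}  B3 = {3, 4, 5}
Tree: B1–B2, B1–B3

Every bag has size at most 3, so the width is 3 − 1 = 2 and tw(G) ≤ 2. Conversely, {1, 4, 5} is a clique of size 3, and the vertices of any clique must share a bag in every tree decomposition; so some bag has ≥ 3 vertices and tw(G) ≥ 2. The upper and lower bounds meet at 2, so that is the treewidth.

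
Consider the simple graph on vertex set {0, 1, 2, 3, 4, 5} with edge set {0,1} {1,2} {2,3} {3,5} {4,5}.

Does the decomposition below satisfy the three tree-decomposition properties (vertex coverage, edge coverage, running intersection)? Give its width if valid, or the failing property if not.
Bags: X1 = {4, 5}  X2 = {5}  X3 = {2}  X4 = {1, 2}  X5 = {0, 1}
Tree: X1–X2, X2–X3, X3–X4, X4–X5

A tree decomposition must satisfy three properties: every vertex lies in some bag; for every edge, both endpoints lie together in some bag; and for every vertex, the bags containing it form a connected subtree. Here vertex 3 appears in no bag, so the decomposition is invalid.

No — vertex 3 appears in no bag.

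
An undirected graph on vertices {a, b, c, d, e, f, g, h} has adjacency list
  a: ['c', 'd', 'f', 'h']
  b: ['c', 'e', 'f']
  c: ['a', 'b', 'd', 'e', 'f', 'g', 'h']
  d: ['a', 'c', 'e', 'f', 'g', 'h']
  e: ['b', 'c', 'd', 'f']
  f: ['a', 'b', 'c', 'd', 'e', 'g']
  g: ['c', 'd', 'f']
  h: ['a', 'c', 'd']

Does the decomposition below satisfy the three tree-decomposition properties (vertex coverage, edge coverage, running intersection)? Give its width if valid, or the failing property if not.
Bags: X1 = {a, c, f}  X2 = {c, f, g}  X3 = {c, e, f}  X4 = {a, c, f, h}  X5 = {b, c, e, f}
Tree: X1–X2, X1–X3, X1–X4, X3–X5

A tree decomposition must satisfy three properties: every vertex lies in some bag; for every edge, both endpoints lie together in some bag; and for every vertex, the bags containing it form a connected subtree. Here vertex d appears in no bag, so the decomposition is invalid.

No — vertex d appears in no bag.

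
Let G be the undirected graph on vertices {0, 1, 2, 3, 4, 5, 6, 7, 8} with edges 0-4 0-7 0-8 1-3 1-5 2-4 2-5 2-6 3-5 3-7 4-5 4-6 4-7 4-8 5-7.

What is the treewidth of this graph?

A width-2 tree decomposition is:
Bags: B1 = {0, 4, 7}  B2 = {0, 4, 8}  B3 = {4, 5, 7}  B4 = {2, 4, 5}  B5 = {3, 5, 7}  B6 = {2, 4, 6}  B7 = {1, 3, 5}
Tree: B1–B2, B1–B3, B3–B4, B3–B5, B4–B6, B5–B7
Every bag has size at most 3, so the width is 3 − 1 = 2 and tw(G) ≤ 2. For the lower bound, the 3 vertices {1, 3, 5} are pairwise adjacent, and any tree decomposition puts a clique entirely inside one bag — forcing width ≥ 2. The upper and lower bounds meet at 2, so that is the treewidth.

2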